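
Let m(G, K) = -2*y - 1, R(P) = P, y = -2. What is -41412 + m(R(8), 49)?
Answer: -41409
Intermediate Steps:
m(G, K) = 3 (m(G, K) = -2*(-2) - 1 = 4 - 1 = 3)
-41412 + m(R(8), 49) = -41412 + 3 = -41409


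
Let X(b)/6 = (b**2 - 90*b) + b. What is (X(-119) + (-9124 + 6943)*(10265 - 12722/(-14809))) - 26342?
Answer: -329761904837/14809 ≈ -2.2268e+7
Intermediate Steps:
X(b) = -534*b + 6*b**2 (X(b) = 6*((b**2 - 90*b) + b) = 6*(b**2 - 89*b) = -534*b + 6*b**2)
(X(-119) + (-9124 + 6943)*(10265 - 12722/(-14809))) - 26342 = (6*(-119)*(-89 - 119) + (-9124 + 6943)*(10265 - 12722/(-14809))) - 26342 = (6*(-119)*(-208) - 2181*(10265 - 12722*(-1/14809))) - 26342 = (148512 - 2181*(10265 + 12722/14809)) - 26342 = (148512 - 2181*152027107/14809) - 26342 = (148512 - 331571120367/14809) - 26342 = -329371806159/14809 - 26342 = -329761904837/14809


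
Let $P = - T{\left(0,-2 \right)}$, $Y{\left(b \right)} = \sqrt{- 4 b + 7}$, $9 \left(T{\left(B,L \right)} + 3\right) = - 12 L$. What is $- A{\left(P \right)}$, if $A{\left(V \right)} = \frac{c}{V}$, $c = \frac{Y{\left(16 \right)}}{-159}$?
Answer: $\frac{i \sqrt{57}}{53} \approx 0.14245 i$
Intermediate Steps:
$T{\left(B,L \right)} = -3 - \frac{4 L}{3}$ ($T{\left(B,L \right)} = -3 + \frac{\left(-12\right) L}{9} = -3 - \frac{4 L}{3}$)
$Y{\left(b \right)} = \sqrt{7 - 4 b}$
$c = - \frac{i \sqrt{57}}{159}$ ($c = \frac{\sqrt{7 - 64}}{-159} = \sqrt{7 - 64} \left(- \frac{1}{159}\right) = \sqrt{-57} \left(- \frac{1}{159}\right) = i \sqrt{57} \left(- \frac{1}{159}\right) = - \frac{i \sqrt{57}}{159} \approx - 0.047483 i$)
$P = \frac{1}{3}$ ($P = - (-3 - - \frac{8}{3}) = - (-3 + \frac{8}{3}) = \left(-1\right) \left(- \frac{1}{3}\right) = \frac{1}{3} \approx 0.33333$)
$A{\left(V \right)} = - \frac{i \sqrt{57}}{159 V}$ ($A{\left(V \right)} = \frac{\left(- \frac{1}{159}\right) i \sqrt{57}}{V} = - \frac{i \sqrt{57}}{159 V}$)
$- A{\left(P \right)} = - \frac{\left(-1\right) i \sqrt{57} \frac{1}{\frac{1}{3}}}{159} = - \frac{\left(-1\right) i \sqrt{57} \cdot 3}{159} = - \frac{\left(-1\right) i \sqrt{57}}{53} = \frac{i \sqrt{57}}{53}$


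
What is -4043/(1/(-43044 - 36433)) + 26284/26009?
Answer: 8357355241883/26009 ≈ 3.2133e+8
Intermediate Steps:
-4043/(1/(-43044 - 36433)) + 26284/26009 = -4043/(1/(-79477)) + 26284*(1/26009) = -4043/(-1/79477) + 26284/26009 = -4043*(-79477) + 26284/26009 = 321325511 + 26284/26009 = 8357355241883/26009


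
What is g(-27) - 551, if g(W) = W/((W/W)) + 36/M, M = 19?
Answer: -10946/19 ≈ -576.11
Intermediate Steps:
g(W) = 36/19 + W (g(W) = W/((W/W)) + 36/19 = W/1 + 36*(1/19) = W*1 + 36/19 = W + 36/19 = 36/19 + W)
g(-27) - 551 = (36/19 - 27) - 551 = -477/19 - 551 = -10946/19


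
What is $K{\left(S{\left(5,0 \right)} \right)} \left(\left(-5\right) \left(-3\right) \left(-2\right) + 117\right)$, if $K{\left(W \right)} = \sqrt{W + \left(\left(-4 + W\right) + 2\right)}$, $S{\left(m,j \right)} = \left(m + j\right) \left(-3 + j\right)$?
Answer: $348 i \sqrt{2} \approx 492.15 i$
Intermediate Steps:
$S{\left(m,j \right)} = \left(-3 + j\right) \left(j + m\right)$ ($S{\left(m,j \right)} = \left(j + m\right) \left(-3 + j\right) = \left(-3 + j\right) \left(j + m\right)$)
$K{\left(W \right)} = \sqrt{-2 + 2 W}$ ($K{\left(W \right)} = \sqrt{W + \left(-2 + W\right)} = \sqrt{-2 + 2 W}$)
$K{\left(S{\left(5,0 \right)} \right)} \left(\left(-5\right) \left(-3\right) \left(-2\right) + 117\right) = \sqrt{-2 + 2 \left(0^{2} - 0 - 15 + 0 \cdot 5\right)} \left(\left(-5\right) \left(-3\right) \left(-2\right) + 117\right) = \sqrt{-2 + 2 \left(0 + 0 - 15 + 0\right)} \left(15 \left(-2\right) + 117\right) = \sqrt{-2 + 2 \left(-15\right)} \left(-30 + 117\right) = \sqrt{-2 - 30} \cdot 87 = \sqrt{-32} \cdot 87 = 4 i \sqrt{2} \cdot 87 = 348 i \sqrt{2}$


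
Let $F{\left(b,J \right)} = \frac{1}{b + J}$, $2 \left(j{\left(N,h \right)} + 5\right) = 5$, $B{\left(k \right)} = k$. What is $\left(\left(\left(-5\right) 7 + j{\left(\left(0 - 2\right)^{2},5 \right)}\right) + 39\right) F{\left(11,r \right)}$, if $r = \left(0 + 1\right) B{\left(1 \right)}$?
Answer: $\frac{1}{8} \approx 0.125$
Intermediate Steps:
$j{\left(N,h \right)} = - \frac{5}{2}$ ($j{\left(N,h \right)} = -5 + \frac{1}{2} \cdot 5 = -5 + \frac{5}{2} = - \frac{5}{2}$)
$r = 1$ ($r = \left(0 + 1\right) 1 = 1 \cdot 1 = 1$)
$F{\left(b,J \right)} = \frac{1}{J + b}$
$\left(\left(\left(-5\right) 7 + j{\left(\left(0 - 2\right)^{2},5 \right)}\right) + 39\right) F{\left(11,r \right)} = \frac{\left(\left(-5\right) 7 - \frac{5}{2}\right) + 39}{1 + 11} = \frac{\left(-35 - \frac{5}{2}\right) + 39}{12} = \left(- \frac{75}{2} + 39\right) \frac{1}{12} = \frac{3}{2} \cdot \frac{1}{12} = \frac{1}{8}$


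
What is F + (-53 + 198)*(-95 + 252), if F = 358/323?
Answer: 7353453/323 ≈ 22766.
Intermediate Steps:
F = 358/323 (F = 358*(1/323) = 358/323 ≈ 1.1084)
F + (-53 + 198)*(-95 + 252) = 358/323 + (-53 + 198)*(-95 + 252) = 358/323 + 145*157 = 358/323 + 22765 = 7353453/323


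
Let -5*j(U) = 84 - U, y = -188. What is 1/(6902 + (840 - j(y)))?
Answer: 5/38982 ≈ 0.00012826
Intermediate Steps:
j(U) = -84/5 + U/5 (j(U) = -(84 - U)/5 = -84/5 + U/5)
1/(6902 + (840 - j(y))) = 1/(6902 + (840 - (-84/5 + (⅕)*(-188)))) = 1/(6902 + (840 - (-84/5 - 188/5))) = 1/(6902 + (840 - 1*(-272/5))) = 1/(6902 + (840 + 272/5)) = 1/(6902 + 4472/5) = 1/(38982/5) = 5/38982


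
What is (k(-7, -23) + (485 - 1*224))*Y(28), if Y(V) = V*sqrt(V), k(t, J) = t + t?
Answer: 13832*sqrt(7) ≈ 36596.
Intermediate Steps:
k(t, J) = 2*t
Y(V) = V**(3/2)
(k(-7, -23) + (485 - 1*224))*Y(28) = (2*(-7) + (485 - 1*224))*28**(3/2) = (-14 + (485 - 224))*(56*sqrt(7)) = (-14 + 261)*(56*sqrt(7)) = 247*(56*sqrt(7)) = 13832*sqrt(7)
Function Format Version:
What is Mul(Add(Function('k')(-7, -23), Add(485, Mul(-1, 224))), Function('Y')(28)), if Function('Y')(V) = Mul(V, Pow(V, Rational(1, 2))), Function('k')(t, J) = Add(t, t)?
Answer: Mul(13832, Pow(7, Rational(1, 2))) ≈ 36596.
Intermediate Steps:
Function('k')(t, J) = Mul(2, t)
Function('Y')(V) = Pow(V, Rational(3, 2))
Mul(Add(Function('k')(-7, -23), Add(485, Mul(-1, 224))), Function('Y')(28)) = Mul(Add(Mul(2, -7), Add(485, Mul(-1, 224))), Pow(28, Rational(3, 2))) = Mul(Add(-14, Add(485, -224)), Mul(56, Pow(7, Rational(1, 2)))) = Mul(Add(-14, 261), Mul(56, Pow(7, Rational(1, 2)))) = Mul(247, Mul(56, Pow(7, Rational(1, 2)))) = Mul(13832, Pow(7, Rational(1, 2)))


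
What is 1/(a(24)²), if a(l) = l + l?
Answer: 1/2304 ≈ 0.00043403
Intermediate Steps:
a(l) = 2*l
1/(a(24)²) = 1/((2*24)²) = 1/(48²) = 1/2304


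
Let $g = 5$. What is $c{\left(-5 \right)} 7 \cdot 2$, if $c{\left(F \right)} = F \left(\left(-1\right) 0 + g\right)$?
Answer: $-350$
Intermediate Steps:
$c{\left(F \right)} = 5 F$ ($c{\left(F \right)} = F \left(\left(-1\right) 0 + 5\right) = F \left(0 + 5\right) = F 5 = 5 F$)
$c{\left(-5 \right)} 7 \cdot 2 = 5 \left(-5\right) 7 \cdot 2 = \left(-25\right) 7 \cdot 2 = \left(-175\right) 2 = -350$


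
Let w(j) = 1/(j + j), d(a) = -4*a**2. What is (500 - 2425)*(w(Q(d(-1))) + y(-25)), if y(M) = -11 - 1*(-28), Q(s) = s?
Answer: -259875/8 ≈ -32484.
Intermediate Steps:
w(j) = 1/(2*j)
y(M) = 17 (y(M) = -11 + 28 = 17)
(500 - 2425)*(w(Q(d(-1))) + y(-25)) = (500 - 2425)*(1/(2*((-4*(-1)**2))) + 17) = -1925*(1/(2*((-4*1))) + 17) = -1925*((1/2)/(-4) + 17) = -1925*((1/2)*(-1/4) + 17) = -1925*(-1/8 + 17) = -1925*135/8 = -259875/8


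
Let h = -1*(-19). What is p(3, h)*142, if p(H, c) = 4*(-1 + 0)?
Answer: -568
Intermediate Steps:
h = 19
p(H, c) = -4 (p(H, c) = 4*(-1) = -4)
p(3, h)*142 = -4*142 = -568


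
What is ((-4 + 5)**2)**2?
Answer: 1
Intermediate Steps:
((-4 + 5)**2)**2 = (1**2)**2 = 1**2 = 1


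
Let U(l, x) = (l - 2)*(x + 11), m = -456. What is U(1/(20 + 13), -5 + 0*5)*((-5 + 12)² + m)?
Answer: 4810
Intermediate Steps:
U(l, x) = (-2 + l)*(11 + x)
U(1/(20 + 13), -5 + 0*5)*((-5 + 12)² + m) = (-22 - 2*(-5 + 0*5) + 11/(20 + 13) + (-5 + 0*5)/(20 + 13))*((-5 + 12)² - 456) = (-22 - 2*(-5 + 0) + 11/33 + (-5 + 0)/33)*(7² - 456) = (-22 - 2*(-5) + 11*(1/33) + (1/33)*(-5))*(49 - 456) = (-22 + 10 + ⅓ - 5/33)*(-407) = -130/11*(-407) = 4810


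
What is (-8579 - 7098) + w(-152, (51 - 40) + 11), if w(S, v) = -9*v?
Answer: -15875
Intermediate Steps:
(-8579 - 7098) + w(-152, (51 - 40) + 11) = (-8579 - 7098) - 9*((51 - 40) + 11) = -15677 - 9*(11 + 11) = -15677 - 9*22 = -15677 - 198 = -15875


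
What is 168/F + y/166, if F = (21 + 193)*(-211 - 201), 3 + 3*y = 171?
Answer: 306845/914743 ≈ 0.33544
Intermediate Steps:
y = 56 (y = -1 + (⅓)*171 = -1 + 57 = 56)
F = -88168 (F = 214*(-412) = -88168)
168/F + y/166 = 168/(-88168) + 56/166 = 168*(-1/88168) + 56*(1/166) = -21/11021 + 28/83 = 306845/914743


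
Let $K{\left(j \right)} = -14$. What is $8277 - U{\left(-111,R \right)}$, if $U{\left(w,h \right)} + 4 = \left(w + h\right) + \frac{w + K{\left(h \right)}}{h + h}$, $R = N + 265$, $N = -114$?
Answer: $\frac{2488907}{302} \approx 8241.4$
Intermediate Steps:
$R = 151$ ($R = -114 + 265 = 151$)
$U{\left(w,h \right)} = -4 + h + w + \frac{-14 + w}{2 h}$ ($U{\left(w,h \right)} = -4 + \left(\left(w + h\right) + \frac{w - 14}{h + h}\right) = -4 + \left(\left(h + w\right) + \frac{-14 + w}{2 h}\right) = -4 + \left(h + w + \frac{-14 + w}{2 h}\right) = -4 + h + w + \frac{-14 + w}{2 h}$)
$8277 - U{\left(-111,R \right)} = 8277 - \frac{-7 + \frac{1}{2} \left(-111\right) + 151 \left(-4 + 151 - 111\right)}{151} = 8277 - \frac{-7 - \frac{111}{2} + 151 \cdot 36}{151} = 8277 - \frac{-7 - \frac{111}{2} + 5436}{151} = 8277 - \frac{1}{151} \cdot \frac{10747}{2} = 8277 - \frac{10747}{302} = \frac{2488907}{302}$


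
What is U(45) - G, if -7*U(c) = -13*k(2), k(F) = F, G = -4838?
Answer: 33892/7 ≈ 4841.7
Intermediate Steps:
U(c) = 26/7 (U(c) = -(-13)*2/7 = -⅐*(-26) = 26/7)
U(45) - G = 26/7 - 1*(-4838) = 26/7 + 4838 = 33892/7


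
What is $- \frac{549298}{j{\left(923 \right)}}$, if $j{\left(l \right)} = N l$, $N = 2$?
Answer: $- \frac{274649}{923} \approx -297.56$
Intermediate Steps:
$j{\left(l \right)} = 2 l$
$- \frac{549298}{j{\left(923 \right)}} = - \frac{549298}{2 \cdot 923} = - \frac{549298}{1846} = \left(-549298\right) \frac{1}{1846} = - \frac{274649}{923}$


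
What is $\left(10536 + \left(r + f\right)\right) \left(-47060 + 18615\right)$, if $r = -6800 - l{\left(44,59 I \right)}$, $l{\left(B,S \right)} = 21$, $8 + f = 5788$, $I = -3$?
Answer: $-270085275$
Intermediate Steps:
$f = 5780$ ($f = -8 + 5788 = 5780$)
$r = -6821$ ($r = -6800 - 21 = -6821$)
$\left(10536 + \left(r + f\right)\right) \left(-47060 + 18615\right) = \left(10536 + \left(-6821 + 5780\right)\right) \left(-47060 + 18615\right) = \left(10536 - 1041\right) \left(-28445\right) = 9495 \left(-28445\right) = -270085275$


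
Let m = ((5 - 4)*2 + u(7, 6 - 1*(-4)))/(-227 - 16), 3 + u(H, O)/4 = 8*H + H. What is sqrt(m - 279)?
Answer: I*sqrt(204117)/27 ≈ 16.733*I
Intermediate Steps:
u(H, O) = -12 + 36*H (u(H, O) = -12 + 4*(8*H + H) = -12 + 4*(9*H) = -12 + 36*H)
m = -242/243 (m = ((5 - 4)*2 + (-12 + 36*7))/(-227 - 16) = (1*2 + (-12 + 252))/(-243) = (2 + 240)*(-1/243) = 242*(-1/243) = -242/243 ≈ -0.99588)
sqrt(m - 279) = sqrt(-242/243 - 279) = sqrt(-68039/243) = I*sqrt(204117)/27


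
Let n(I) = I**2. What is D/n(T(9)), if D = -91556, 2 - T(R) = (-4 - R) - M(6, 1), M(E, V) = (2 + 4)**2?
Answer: -91556/2601 ≈ -35.200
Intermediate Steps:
M(E, V) = 36 (M(E, V) = 6**2 = 36)
T(R) = 42 + R (T(R) = 2 - ((-4 - R) - 1*36) = 2 - ((-4 - R) - 36) = 2 - (-40 - R) = 2 + (40 + R) = 42 + R)
D/n(T(9)) = -91556/(42 + 9)**2 = -91556/(51**2) = -91556/2601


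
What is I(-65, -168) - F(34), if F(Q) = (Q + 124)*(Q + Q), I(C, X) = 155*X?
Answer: -36784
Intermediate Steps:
F(Q) = 2*Q*(124 + Q) (F(Q) = (124 + Q)*(2*Q) = 2*Q*(124 + Q))
I(-65, -168) - F(34) = 155*(-168) - 2*34*(124 + 34) = -26040 - 2*34*158 = -26040 - 1*10744 = -26040 - 10744 = -36784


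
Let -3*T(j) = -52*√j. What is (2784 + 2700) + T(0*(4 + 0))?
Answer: 5484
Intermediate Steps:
T(j) = 52*√j/3 (T(j) = -(-52)*√j/3 = 52*√j/3)
(2784 + 2700) + T(0*(4 + 0)) = (2784 + 2700) + 52*√(0*(4 + 0))/3 = 5484 + 52*√(0*4)/3 = 5484 + 52*√0/3 = 5484 + (52/3)*0 = 5484 + 0 = 5484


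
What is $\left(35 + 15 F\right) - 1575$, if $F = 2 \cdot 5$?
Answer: $-1390$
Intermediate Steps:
$F = 10$
$\left(35 + 15 F\right) - 1575 = \left(35 + 15 \cdot 10\right) - 1575 = \left(35 + 150\right) - 1575 = 185 - 1575 = -1390$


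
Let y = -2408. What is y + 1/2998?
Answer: -7219183/2998 ≈ -2408.0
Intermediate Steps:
y + 1/2998 = -2408 + 1/2998 = -7219183/2998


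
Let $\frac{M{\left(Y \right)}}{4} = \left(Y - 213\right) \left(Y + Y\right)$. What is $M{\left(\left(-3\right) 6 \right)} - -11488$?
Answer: $44752$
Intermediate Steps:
$M{\left(Y \right)} = 8 Y \left(-213 + Y\right)$ ($M{\left(Y \right)} = 4 \left(Y - 213\right) \left(Y + Y\right) = 4 \left(-213 + Y\right) 2 Y = 4 \cdot 2 Y \left(-213 + Y\right) = 8 Y \left(-213 + Y\right)$)
$M{\left(\left(-3\right) 6 \right)} - -11488 = 8 \left(\left(-3\right) 6\right) \left(-213 - 18\right) - -11488 = 8 \left(-18\right) \left(-213 - 18\right) + 11488 = 8 \left(-18\right) \left(-231\right) + 11488 = 33264 + 11488 = 44752$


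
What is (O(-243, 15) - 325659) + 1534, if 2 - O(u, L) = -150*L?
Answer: -321873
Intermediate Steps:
O(u, L) = 2 + 150*L (O(u, L) = 2 - (-150)*L = 2 + 150*L)
(O(-243, 15) - 325659) + 1534 = ((2 + 150*15) - 325659) + 1534 = ((2 + 2250) - 325659) + 1534 = (2252 - 325659) + 1534 = -323407 + 1534 = -321873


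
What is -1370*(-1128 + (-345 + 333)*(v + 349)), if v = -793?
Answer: -5754000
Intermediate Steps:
-1370*(-1128 + (-345 + 333)*(v + 349)) = -1370*(-1128 + (-345 + 333)*(-793 + 349)) = -1370*(-1128 - 12*(-444)) = -1370*(-1128 + 5328) = -1370*4200 = -5754000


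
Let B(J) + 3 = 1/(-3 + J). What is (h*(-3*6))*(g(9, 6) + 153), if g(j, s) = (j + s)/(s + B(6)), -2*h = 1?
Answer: 2835/2 ≈ 1417.5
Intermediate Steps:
h = -1/2 (h = -1/2*1 = -1/2 ≈ -0.50000)
B(J) = -3 + 1/(-3 + J)
g(j, s) = (j + s)/(-8/3 + s) (g(j, s) = (j + s)/(s + (10 - 3*6)/(-3 + 6)) = (j + s)/(s + (10 - 18)/3) = (j + s)/(s + (1/3)*(-8)) = (j + s)/(s - 8/3) = (j + s)/(-8/3 + s))
(h*(-3*6))*(g(9, 6) + 153) = (-(-3)*6/2)*(3*(9 + 6)/(-8 + 3*6) + 153) = (-1/2*(-18))*(3*15/(-8 + 18) + 153) = 9*(3*15/10 + 153) = 9*(3*(1/10)*15 + 153) = 9*(9/2 + 153) = 9*(315/2) = 2835/2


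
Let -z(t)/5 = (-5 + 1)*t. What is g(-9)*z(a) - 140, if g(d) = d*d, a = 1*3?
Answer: 4720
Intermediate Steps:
a = 3
g(d) = d**2
z(t) = 20*t (z(t) = -5*(-5 + 1)*t = -(-20)*t = 20*t)
g(-9)*z(a) - 140 = (-9)**2*(20*3) - 140 = 81*60 - 140 = 4860 - 140 = 4720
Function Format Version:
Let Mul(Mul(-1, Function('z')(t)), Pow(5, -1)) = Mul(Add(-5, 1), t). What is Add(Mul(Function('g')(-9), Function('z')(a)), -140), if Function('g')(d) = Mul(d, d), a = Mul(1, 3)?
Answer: 4720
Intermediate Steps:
a = 3
Function('g')(d) = Pow(d, 2)
Function('z')(t) = Mul(20, t) (Function('z')(t) = Mul(-5, Mul(Add(-5, 1), t)) = Mul(-5, Mul(-4, t)) = Mul(20, t))
Add(Mul(Function('g')(-9), Function('z')(a)), -140) = Add(Mul(Pow(-9, 2), Mul(20, 3)), -140) = Add(Mul(81, 60), -140) = Add(4860, -140) = 4720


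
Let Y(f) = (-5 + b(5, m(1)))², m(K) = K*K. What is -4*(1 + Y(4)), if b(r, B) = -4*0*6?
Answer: -104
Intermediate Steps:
m(K) = K²
b(r, B) = 0 (b(r, B) = 0*6 = 0)
Y(f) = 25 (Y(f) = (-5 + 0)² = (-5)² = 25)
-4*(1 + Y(4)) = -4*(1 + 25) = -4*26 = -104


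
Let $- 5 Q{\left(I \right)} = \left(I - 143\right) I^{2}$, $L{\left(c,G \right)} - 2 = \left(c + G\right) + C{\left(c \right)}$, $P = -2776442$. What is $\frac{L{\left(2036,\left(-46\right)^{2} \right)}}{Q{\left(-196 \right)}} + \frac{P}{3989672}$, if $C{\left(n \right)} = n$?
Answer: $- \frac{2252136903263}{3247349638008} \approx -0.69353$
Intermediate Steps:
$L{\left(c,G \right)} = 2 + G + 2 c$ ($L{\left(c,G \right)} = 2 + \left(\left(c + G\right) + c\right) = 2 + \left(\left(G + c\right) + c\right) = 2 + \left(G + 2 c\right) = 2 + G + 2 c$)
$Q{\left(I \right)} = - \frac{I^{2} \left(-143 + I\right)}{5}$ ($Q{\left(I \right)} = - \frac{\left(I - 143\right) I^{2}}{5} = - \frac{\left(-143 + I\right) I^{2}}{5} = - \frac{I^{2} \left(-143 + I\right)}{5}$)
$\frac{L{\left(2036,\left(-46\right)^{2} \right)}}{Q{\left(-196 \right)}} + \frac{P}{3989672} = \frac{2 + \left(-46\right)^{2} + 2 \cdot 2036}{\frac{1}{5} \left(-196\right)^{2} \left(143 - -196\right)} - \frac{2776442}{3989672} = \frac{2 + 2116 + 4072}{\frac{1}{5} \cdot 38416 \left(143 + 196\right)} - \frac{1388221}{1994836} = \frac{6190}{\frac{1}{5} \cdot 38416 \cdot 339} - \frac{1388221}{1994836} = \frac{6190}{\frac{13023024}{5}} - \frac{1388221}{1994836} = 6190 \cdot \frac{5}{13023024} - \frac{1388221}{1994836} = \frac{15475}{6511512} - \frac{1388221}{1994836} = - \frac{2252136903263}{3247349638008}$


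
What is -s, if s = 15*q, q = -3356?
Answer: 50340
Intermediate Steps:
s = -50340 (s = 15*(-3356) = -50340)
-s = -1*(-50340) = 50340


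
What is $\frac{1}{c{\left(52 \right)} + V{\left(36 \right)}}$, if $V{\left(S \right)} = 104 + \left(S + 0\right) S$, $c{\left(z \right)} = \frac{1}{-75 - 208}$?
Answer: $\frac{283}{396199} \approx 0.00071429$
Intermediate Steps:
$c{\left(z \right)} = - \frac{1}{283}$ ($c{\left(z \right)} = \frac{1}{-283} = - \frac{1}{283}$)
$V{\left(S \right)} = 104 + S^{2}$ ($V{\left(S \right)} = 104 + S S = 104 + S^{2}$)
$\frac{1}{c{\left(52 \right)} + V{\left(36 \right)}} = \frac{1}{- \frac{1}{283} + \left(104 + 36^{2}\right)} = \frac{1}{- \frac{1}{283} + \left(104 + 1296\right)} = \frac{1}{- \frac{1}{283} + 1400} = \frac{1}{\frac{396199}{283}} = \frac{283}{396199}$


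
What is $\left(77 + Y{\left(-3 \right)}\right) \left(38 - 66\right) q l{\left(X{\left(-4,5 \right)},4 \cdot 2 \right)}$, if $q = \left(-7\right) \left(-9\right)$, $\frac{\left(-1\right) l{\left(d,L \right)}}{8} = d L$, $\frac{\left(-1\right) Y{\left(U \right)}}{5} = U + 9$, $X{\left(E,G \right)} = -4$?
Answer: $-21224448$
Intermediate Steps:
$Y{\left(U \right)} = -45 - 5 U$ ($Y{\left(U \right)} = - 5 \left(U + 9\right) = - 5 \left(9 + U\right) = -45 - 5 U$)
$l{\left(d,L \right)} = - 8 L d$ ($l{\left(d,L \right)} = - 8 d L = - 8 L d$)
$q = 63$
$\left(77 + Y{\left(-3 \right)}\right) \left(38 - 66\right) q l{\left(X{\left(-4,5 \right)},4 \cdot 2 \right)} = \left(77 - 30\right) \left(38 - 66\right) 63 \left(\left(-8\right) 4 \cdot 2 \left(-4\right)\right) = \left(77 + \left(-45 + 15\right)\right) \left(-28\right) 63 \left(\left(-8\right) 8 \left(-4\right)\right) = \left(77 - 30\right) \left(-28\right) 63 \cdot 256 = 47 \left(-28\right) 63 \cdot 256 = \left(-1316\right) 63 \cdot 256 = \left(-82908\right) 256 = -21224448$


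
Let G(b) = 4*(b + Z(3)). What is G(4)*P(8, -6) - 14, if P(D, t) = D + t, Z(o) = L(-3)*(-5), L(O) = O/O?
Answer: -22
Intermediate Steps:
L(O) = 1
Z(o) = -5 (Z(o) = 1*(-5) = -5)
G(b) = -20 + 4*b (G(b) = 4*(b - 5) = 4*(-5 + b) = -20 + 4*b)
G(4)*P(8, -6) - 14 = (-20 + 4*4)*(8 - 6) - 14 = (-20 + 16)*2 - 14 = -4*2 - 14 = -8 - 14 = -22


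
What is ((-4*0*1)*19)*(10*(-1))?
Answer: 0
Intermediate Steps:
((-4*0*1)*19)*(10*(-1)) = ((0*1)*19)*(-10) = (0*19)*(-10) = 0*(-10) = 0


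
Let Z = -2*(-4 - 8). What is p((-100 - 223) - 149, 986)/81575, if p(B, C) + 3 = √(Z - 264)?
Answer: -3/81575 + 4*I*√15/81575 ≈ -3.6776e-5 + 0.00018991*I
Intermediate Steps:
Z = 24 (Z = -2*(-12) = 24)
p(B, C) = -3 + 4*I*√15 (p(B, C) = -3 + √(24 - 264) = -3 + √(-240) = -3 + 4*I*√15)
p((-100 - 223) - 149, 986)/81575 = (-3 + 4*I*√15)/81575 = (-3 + 4*I*√15)*(1/81575) = -3/81575 + 4*I*√15/81575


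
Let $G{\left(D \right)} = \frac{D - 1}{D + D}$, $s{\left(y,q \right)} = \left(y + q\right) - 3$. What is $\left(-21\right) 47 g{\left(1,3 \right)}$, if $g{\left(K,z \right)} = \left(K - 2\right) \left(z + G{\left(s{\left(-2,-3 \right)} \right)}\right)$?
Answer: $\frac{56259}{16} \approx 3516.2$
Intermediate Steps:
$s{\left(y,q \right)} = -3 + q + y$ ($s{\left(y,q \right)} = \left(q + y\right) - 3 = -3 + q + y$)
$G{\left(D \right)} = \frac{-1 + D}{2 D}$
$g{\left(K,z \right)} = \left(-2 + K\right) \left(\frac{9}{16} + z\right)$ ($g{\left(K,z \right)} = \left(K - 2\right) \left(z + \frac{-1 - 8}{2 \left(-3 - 3 - 2\right)}\right) = \left(-2 + K\right) \left(z + \frac{-1 - 8}{2 \left(-8\right)}\right) = \left(-2 + K\right) \left(z + \frac{1}{2} \left(- \frac{1}{8}\right) \left(-9\right)\right) = \left(-2 + K\right) \left(z + \frac{9}{16}\right) = \left(-2 + K\right) \left(\frac{9}{16} + z\right)$)
$\left(-21\right) 47 g{\left(1,3 \right)} = \left(-21\right) 47 \left(- \frac{9}{8} - 6 + \frac{9}{16} \cdot 1 + 1 \cdot 3\right) = - 987 \left(- \frac{9}{8} - 6 + \frac{9}{16} + 3\right) = \left(-987\right) \left(- \frac{57}{16}\right) = \frac{56259}{16}$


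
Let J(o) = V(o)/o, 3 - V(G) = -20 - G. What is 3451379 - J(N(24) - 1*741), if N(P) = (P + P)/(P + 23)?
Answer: 120035476543/34779 ≈ 3.4514e+6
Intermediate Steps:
N(P) = 2*P/(23 + P) (N(P) = (2*P)/(23 + P) = 2*P/(23 + P))
V(G) = 23 + G (V(G) = 3 - (-20 - G) = 3 + (20 + G) = 23 + G)
J(o) = (23 + o)/o
3451379 - J(N(24) - 1*741) = 3451379 - (23 + (2*24/(23 + 24) - 1*741))/(2*24/(23 + 24) - 1*741) = 3451379 - (23 + (2*24/47 - 741))/(2*24/47 - 741) = 3451379 - (23 + (2*24*(1/47) - 741))/(2*24*(1/47) - 741) = 3451379 - (23 + (48/47 - 741))/(48/47 - 741) = 3451379 - (23 - 34779/47)/(-34779/47) = 3451379 - (-47)*(-33698)/(34779*47) = 3451379 - 1*33698/34779 = 3451379 - 33698/34779 = 120035476543/34779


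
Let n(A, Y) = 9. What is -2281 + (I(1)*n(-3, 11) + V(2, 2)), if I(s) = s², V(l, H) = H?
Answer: -2270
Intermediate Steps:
-2281 + (I(1)*n(-3, 11) + V(2, 2)) = -2281 + (1²*9 + 2) = -2281 + (1*9 + 2) = -2281 + (9 + 2) = -2281 + 11 = -2270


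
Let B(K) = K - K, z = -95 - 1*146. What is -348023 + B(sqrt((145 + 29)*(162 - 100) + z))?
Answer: -348023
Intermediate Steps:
z = -241 (z = -95 - 146 = -241)
B(K) = 0
-348023 + B(sqrt((145 + 29)*(162 - 100) + z)) = -348023 + 0 = -348023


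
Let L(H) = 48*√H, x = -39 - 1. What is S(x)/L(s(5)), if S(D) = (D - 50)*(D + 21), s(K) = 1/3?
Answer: 285*√3/8 ≈ 61.704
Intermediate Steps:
s(K) = ⅓
x = -40
S(D) = (-50 + D)*(21 + D)
S(x)/L(s(5)) = (-1050 + (-40)² - 29*(-40))/((48*√(⅓))) = (-1050 + 1600 + 1160)/((48*(√3/3))) = 1710/((16*√3)) = 1710*(√3/48) = 285*√3/8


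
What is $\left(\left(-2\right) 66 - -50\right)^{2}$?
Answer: $6724$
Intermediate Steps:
$\left(\left(-2\right) 66 - -50\right)^{2} = \left(-132 + 50\right)^{2} = \left(-82\right)^{2} = 6724$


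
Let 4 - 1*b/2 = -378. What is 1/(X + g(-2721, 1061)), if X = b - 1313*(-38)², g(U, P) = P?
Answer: -1/1894147 ≈ -5.2794e-7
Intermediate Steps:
b = 764 (b = 8 - 2*(-378) = 8 + 756 = 764)
X = -1895208 (X = 764 - 1313*(-38)² = 764 - 1313*1444 = 764 - 1895972 = -1895208)
1/(X + g(-2721, 1061)) = 1/(-1895208 + 1061) = 1/(-1894147) = -1/1894147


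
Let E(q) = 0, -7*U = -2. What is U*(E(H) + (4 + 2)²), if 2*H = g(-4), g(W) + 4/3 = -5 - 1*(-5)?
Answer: 72/7 ≈ 10.286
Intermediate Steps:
g(W) = -4/3 (g(W) = -4/3 + (-5 - 1*(-5)) = -4/3 + (-5 + 5) = -4/3 + 0 = -4/3)
U = 2/7 (U = -⅐*(-2) = 2/7 ≈ 0.28571)
H = -⅔ (H = (½)*(-4/3) = -⅔ ≈ -0.66667)
U*(E(H) + (4 + 2)²) = 2*(0 + (4 + 2)²)/7 = 2*(0 + 6²)/7 = 2*(0 + 36)/7 = (2/7)*36 = 72/7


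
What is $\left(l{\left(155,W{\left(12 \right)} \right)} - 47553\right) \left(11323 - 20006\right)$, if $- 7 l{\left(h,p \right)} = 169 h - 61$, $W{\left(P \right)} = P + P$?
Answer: $\frac{3117240415}{7} \approx 4.4532 \cdot 10^{8}$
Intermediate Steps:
$W{\left(P \right)} = 2 P$
$l{\left(h,p \right)} = \frac{61}{7} - \frac{169 h}{7}$ ($l{\left(h,p \right)} = - \frac{169 h - 61}{7} = - \frac{-61 + 169 h}{7} = \frac{61}{7} - \frac{169 h}{7}$)
$\left(l{\left(155,W{\left(12 \right)} \right)} - 47553\right) \left(11323 - 20006\right) = \left(\left(\frac{61}{7} - \frac{26195}{7}\right) - 47553\right) \left(11323 - 20006\right) = \left(\left(\frac{61}{7} - \frac{26195}{7}\right) - 47553\right) \left(-8683\right) = \left(- \frac{26134}{7} - 47553\right) \left(-8683\right) = \left(- \frac{359005}{7}\right) \left(-8683\right) = \frac{3117240415}{7}$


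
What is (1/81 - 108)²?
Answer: 76510009/6561 ≈ 11661.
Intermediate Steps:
(1/81 - 108)² = (-8747/81)² = 76510009/6561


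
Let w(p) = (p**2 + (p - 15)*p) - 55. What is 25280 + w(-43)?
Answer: 29568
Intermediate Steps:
w(p) = -55 + p**2 + p*(-15 + p) (w(p) = (p**2 + (-15 + p)*p) - 55 = (p**2 + p*(-15 + p)) - 55 = -55 + p**2 + p*(-15 + p))
25280 + w(-43) = 25280 + (-55 - 15*(-43) + 2*(-43)**2) = 25280 + (-55 + 645 + 2*1849) = 25280 + (-55 + 645 + 3698) = 25280 + 4288 = 29568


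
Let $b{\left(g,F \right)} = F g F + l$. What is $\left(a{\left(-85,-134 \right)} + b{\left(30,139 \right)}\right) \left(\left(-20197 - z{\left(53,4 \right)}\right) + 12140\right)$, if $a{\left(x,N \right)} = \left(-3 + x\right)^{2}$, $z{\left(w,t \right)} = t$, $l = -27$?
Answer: $-4734604167$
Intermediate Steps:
$b{\left(g,F \right)} = -27 + g F^{2}$ ($b{\left(g,F \right)} = F g F - 27 = g F^{2} - 27 = -27 + g F^{2}$)
$\left(a{\left(-85,-134 \right)} + b{\left(30,139 \right)}\right) \left(\left(-20197 - z{\left(53,4 \right)}\right) + 12140\right) = \left(\left(-3 - 85\right)^{2} - \left(27 - 30 \cdot 139^{2}\right)\right) \left(\left(-20197 - 4\right) + 12140\right) = \left(\left(-88\right)^{2} + \left(-27 + 30 \cdot 19321\right)\right) \left(\left(-20197 - 4\right) + 12140\right) = \left(7744 + \left(-27 + 579630\right)\right) \left(-20201 + 12140\right) = \left(7744 + 579603\right) \left(-8061\right) = 587347 \left(-8061\right) = -4734604167$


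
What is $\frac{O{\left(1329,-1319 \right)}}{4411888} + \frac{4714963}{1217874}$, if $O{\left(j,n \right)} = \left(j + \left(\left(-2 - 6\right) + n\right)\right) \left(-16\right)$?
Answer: $\frac{1300115606761}{335820230382} \approx 3.8715$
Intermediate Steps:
$O{\left(j,n \right)} = 128 - 16 j - 16 n$ ($O{\left(j,n \right)} = \left(j + \left(-8 + n\right)\right) \left(-16\right) = \left(-8 + j + n\right) \left(-16\right) = 128 - 16 j - 16 n$)
$\frac{O{\left(1329,-1319 \right)}}{4411888} + \frac{4714963}{1217874} = \frac{128 - 21264 - -21104}{4411888} + \frac{4714963}{1217874} = \left(128 - 21264 + 21104\right) \frac{1}{4411888} + 4714963 \cdot \frac{1}{1217874} = \left(-32\right) \frac{1}{4411888} + \frac{4714963}{1217874} = - \frac{2}{275743} + \frac{4714963}{1217874} = \frac{1300115606761}{335820230382}$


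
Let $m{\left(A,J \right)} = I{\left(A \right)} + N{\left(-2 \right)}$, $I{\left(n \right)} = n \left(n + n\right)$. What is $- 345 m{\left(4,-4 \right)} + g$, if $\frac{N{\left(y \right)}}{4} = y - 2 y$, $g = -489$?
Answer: $-14289$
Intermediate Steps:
$N{\left(y \right)} = - 4 y$ ($N{\left(y \right)} = 4 \left(y - 2 y\right) = 4 \left(- y\right) = - 4 y$)
$I{\left(n \right)} = 2 n^{2}$ ($I{\left(n \right)} = n 2 n = 2 n^{2}$)
$m{\left(A,J \right)} = 8 + 2 A^{2}$ ($m{\left(A,J \right)} = 2 A^{2} - -8 = 2 A^{2} + 8 = 8 + 2 A^{2}$)
$- 345 m{\left(4,-4 \right)} + g = - 345 \left(8 + 2 \cdot 4^{2}\right) - 489 = - 345 \left(8 + 2 \cdot 16\right) - 489 = - 345 \left(8 + 32\right) - 489 = \left(-345\right) 40 - 489 = -13800 - 489 = -14289$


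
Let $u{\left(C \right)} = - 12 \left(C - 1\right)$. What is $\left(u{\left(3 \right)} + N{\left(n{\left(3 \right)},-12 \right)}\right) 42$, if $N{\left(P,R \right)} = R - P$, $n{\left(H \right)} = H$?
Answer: $-1638$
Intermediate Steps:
$u{\left(C \right)} = 12 - 12 C$ ($u{\left(C \right)} = - 12 \left(-1 + C\right) = 12 - 12 C$)
$\left(u{\left(3 \right)} + N{\left(n{\left(3 \right)},-12 \right)}\right) 42 = \left(\left(12 - 36\right) - 15\right) 42 = \left(-24 - 15\right) 42 = \left(-39\right) 42 = -1638$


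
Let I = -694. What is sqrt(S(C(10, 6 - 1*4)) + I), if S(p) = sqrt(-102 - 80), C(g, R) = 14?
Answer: sqrt(-694 + I*sqrt(182)) ≈ 0.256 + 26.345*I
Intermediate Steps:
S(p) = I*sqrt(182) (S(p) = sqrt(-182) = I*sqrt(182))
sqrt(S(C(10, 6 - 1*4)) + I) = sqrt(I*sqrt(182) - 694) = sqrt(-694 + I*sqrt(182))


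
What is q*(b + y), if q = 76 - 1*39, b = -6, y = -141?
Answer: -5439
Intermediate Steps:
q = 37 (q = 76 - 39 = 37)
q*(b + y) = 37*(-6 - 141) = 37*(-147) = -5439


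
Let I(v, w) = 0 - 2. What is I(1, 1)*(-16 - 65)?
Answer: 162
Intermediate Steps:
I(v, w) = -2
I(1, 1)*(-16 - 65) = -2*(-16 - 65) = -2*(-81) = 162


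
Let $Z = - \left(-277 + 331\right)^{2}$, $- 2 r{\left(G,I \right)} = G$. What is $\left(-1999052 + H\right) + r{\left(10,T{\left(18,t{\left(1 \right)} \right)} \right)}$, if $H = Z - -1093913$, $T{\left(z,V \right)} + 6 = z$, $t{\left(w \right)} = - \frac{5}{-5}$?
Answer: $-908060$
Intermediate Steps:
$t{\left(w \right)} = 1$ ($t{\left(w \right)} = \left(-5\right) \left(- \frac{1}{5}\right) = 1$)
$T{\left(z,V \right)} = -6 + z$
$r{\left(G,I \right)} = - \frac{G}{2}$
$Z = -2916$ ($Z = - 54^{2} = \left(-1\right) 2916 = -2916$)
$H = 1090997$ ($H = -2916 - -1093913 = -2916 + 1093913 = 1090997$)
$\left(-1999052 + H\right) + r{\left(10,T{\left(18,t{\left(1 \right)} \right)} \right)} = \left(-1999052 + 1090997\right) - 5 = -908055 - 5 = -908060$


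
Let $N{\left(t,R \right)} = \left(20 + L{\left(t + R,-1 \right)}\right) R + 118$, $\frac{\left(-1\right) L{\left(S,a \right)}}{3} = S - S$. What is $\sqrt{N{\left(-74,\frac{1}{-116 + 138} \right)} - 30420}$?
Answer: $\frac{16 i \sqrt{14322}}{11} \approx 174.07 i$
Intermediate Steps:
$L{\left(S,a \right)} = 0$ ($L{\left(S,a \right)} = - 3 \left(S - S\right) = \left(-3\right) 0 = 0$)
$N{\left(t,R \right)} = 118 + 20 R$ ($N{\left(t,R \right)} = \left(20 + 0\right) R + 118 = 20 R + 118 = 118 + 20 R$)
$\sqrt{N{\left(-74,\frac{1}{-116 + 138} \right)} - 30420} = \sqrt{\left(118 + \frac{20}{-116 + 138}\right) - 30420} = \sqrt{\left(118 + \frac{20}{22}\right) - 30420} = \sqrt{\left(118 + 20 \cdot \frac{1}{22}\right) - 30420} = \sqrt{\left(118 + \frac{10}{11}\right) - 30420} = \sqrt{\frac{1308}{11} - 30420} = \sqrt{- \frac{333312}{11}} = \frac{16 i \sqrt{14322}}{11}$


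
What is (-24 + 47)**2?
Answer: 529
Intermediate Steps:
(-24 + 47)**2 = 23**2 = 529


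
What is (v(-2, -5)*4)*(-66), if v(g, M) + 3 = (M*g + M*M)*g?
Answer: 19272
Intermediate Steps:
v(g, M) = -3 + g*(M² + M*g) (v(g, M) = -3 + (M*g + M*M)*g = -3 + (M*g + M²)*g = -3 + (M² + M*g)*g = -3 + g*(M² + M*g))
(v(-2, -5)*4)*(-66) = ((-3 - 5*(-2)² - 2*(-5)²)*4)*(-66) = ((-3 - 5*4 - 2*25)*4)*(-66) = ((-3 - 20 - 50)*4)*(-66) = -73*4*(-66) = -292*(-66) = 19272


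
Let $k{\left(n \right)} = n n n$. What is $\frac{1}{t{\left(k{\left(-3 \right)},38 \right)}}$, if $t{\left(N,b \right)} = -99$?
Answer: $- \frac{1}{99} \approx -0.010101$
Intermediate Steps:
$k{\left(n \right)} = n^{3}$ ($k{\left(n \right)} = n^{2} n = n^{3}$)
$\frac{1}{t{\left(k{\left(-3 \right)},38 \right)}} = \frac{1}{-99} = - \frac{1}{99}$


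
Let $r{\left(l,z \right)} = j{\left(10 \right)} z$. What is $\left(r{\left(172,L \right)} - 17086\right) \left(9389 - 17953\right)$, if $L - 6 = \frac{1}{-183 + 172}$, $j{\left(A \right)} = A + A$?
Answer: $\frac{1598436344}{11} \approx 1.4531 \cdot 10^{8}$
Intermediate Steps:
$j{\left(A \right)} = 2 A$
$L = \frac{65}{11}$ ($L = 6 + \frac{1}{-183 + 172} = 6 + \frac{1}{-11} = 6 - \frac{1}{11} = \frac{65}{11} \approx 5.9091$)
$r{\left(l,z \right)} = 20 z$ ($r{\left(l,z \right)} = 2 \cdot 10 z = 20 z$)
$\left(r{\left(172,L \right)} - 17086\right) \left(9389 - 17953\right) = \left(20 \cdot \frac{65}{11} - 17086\right) \left(9389 - 17953\right) = \left(\frac{1300}{11} - 17086\right) \left(-8564\right) = \left(- \frac{186646}{11}\right) \left(-8564\right) = \frac{1598436344}{11}$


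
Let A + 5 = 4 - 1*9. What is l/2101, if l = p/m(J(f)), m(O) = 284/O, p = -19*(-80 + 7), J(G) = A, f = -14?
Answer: -6935/298342 ≈ -0.023245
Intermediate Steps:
A = -10 (A = -5 + (4 - 1*9) = -5 + (4 - 9) = -5 - 5 = -10)
J(G) = -10
p = 1387 (p = -19*(-73) = 1387)
l = -6935/142 (l = 1387/((284/(-10))) = 1387/((284*(-⅒))) = 1387/(-142/5) = 1387*(-5/142) = -6935/142 ≈ -48.838)
l/2101 = -6935/142/2101 = -6935/142*1/2101 = -6935/298342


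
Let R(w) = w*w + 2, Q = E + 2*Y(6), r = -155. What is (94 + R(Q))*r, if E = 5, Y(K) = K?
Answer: -59675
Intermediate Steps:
Q = 17 (Q = 5 + 2*6 = 5 + 12 = 17)
R(w) = 2 + w**2 (R(w) = w**2 + 2 = 2 + w**2)
(94 + R(Q))*r = (94 + (2 + 17**2))*(-155) = (94 + (2 + 289))*(-155) = (94 + 291)*(-155) = 385*(-155) = -59675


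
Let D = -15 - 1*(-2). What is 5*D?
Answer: -65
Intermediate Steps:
D = -13 (D = -15 + 2 = -13)
5*D = 5*(-13) = -65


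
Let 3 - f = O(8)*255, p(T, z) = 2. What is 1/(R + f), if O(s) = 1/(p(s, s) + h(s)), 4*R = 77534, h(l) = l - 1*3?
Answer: 14/270901 ≈ 5.1679e-5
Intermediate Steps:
h(l) = -3 + l (h(l) = l - 3 = -3 + l)
R = 38767/2 (R = (¼)*77534 = 38767/2 ≈ 19384.)
O(s) = 1/(-1 + s) (O(s) = 1/(2 + (-3 + s)) = 1/(-1 + s))
f = -234/7 (f = 3 - 255/(-1 + 8) = 3 - 255/7 = -234/7 ≈ -33.429)
1/(R + f) = 1/(38767/2 - 234/7) = 1/(270901/14) = 14/270901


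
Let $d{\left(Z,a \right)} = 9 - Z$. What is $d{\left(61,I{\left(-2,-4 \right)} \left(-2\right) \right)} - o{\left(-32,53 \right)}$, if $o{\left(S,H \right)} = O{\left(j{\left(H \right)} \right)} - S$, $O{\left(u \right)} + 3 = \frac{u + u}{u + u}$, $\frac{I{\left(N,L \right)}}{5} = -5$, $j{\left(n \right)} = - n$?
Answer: $-82$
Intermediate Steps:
$I{\left(N,L \right)} = -25$ ($I{\left(N,L \right)} = 5 \left(-5\right) = -25$)
$O{\left(u \right)} = -2$ ($O{\left(u \right)} = -3 + \frac{u + u}{u + u} = -3 + \frac{2 u}{2 u} = -3 + 2 u \frac{1}{2 u} = -3 + 1 = -2$)
$o{\left(S,H \right)} = -2 - S$
$d{\left(61,I{\left(-2,-4 \right)} \left(-2\right) \right)} - o{\left(-32,53 \right)} = \left(9 - 61\right) - \left(-2 - -32\right) = \left(9 - 61\right) - \left(-2 + 32\right) = -52 - 30 = -82$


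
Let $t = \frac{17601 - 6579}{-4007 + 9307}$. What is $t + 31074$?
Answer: $\frac{82351611}{2650} \approx 31076.0$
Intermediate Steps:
$t = \frac{5511}{2650}$ ($t = \frac{11022}{5300} = 11022 \cdot \frac{1}{5300} = \frac{5511}{2650} \approx 2.0796$)
$t + 31074 = \frac{5511}{2650} + 31074 = \frac{82351611}{2650}$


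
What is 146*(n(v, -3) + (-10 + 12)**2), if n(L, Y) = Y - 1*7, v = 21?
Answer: -876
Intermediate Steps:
n(L, Y) = -7 + Y (n(L, Y) = Y - 7 = -7 + Y)
146*(n(v, -3) + (-10 + 12)**2) = 146*((-7 - 3) + (-10 + 12)**2) = 146*(-10 + 2**2) = 146*(-10 + 4) = 146*(-6) = -876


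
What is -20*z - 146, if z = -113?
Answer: 2114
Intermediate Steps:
-20*z - 146 = -20*(-113) - 146 = 2260 - 146 = 2114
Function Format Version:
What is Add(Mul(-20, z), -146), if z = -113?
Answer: 2114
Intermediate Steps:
Add(Mul(-20, z), -146) = Add(Mul(-20, -113), -146) = Add(2260, -146) = 2114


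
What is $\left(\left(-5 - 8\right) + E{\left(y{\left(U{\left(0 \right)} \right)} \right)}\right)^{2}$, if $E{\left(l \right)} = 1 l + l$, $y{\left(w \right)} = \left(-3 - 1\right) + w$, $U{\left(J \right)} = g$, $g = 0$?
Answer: $441$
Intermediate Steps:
$U{\left(J \right)} = 0$
$y{\left(w \right)} = -4 + w$
$E{\left(l \right)} = 2 l$ ($E{\left(l \right)} = l + l = 2 l$)
$\left(\left(-5 - 8\right) + E{\left(y{\left(U{\left(0 \right)} \right)} \right)}\right)^{2} = \left(\left(-5 - 8\right) + 2 \left(-4 + 0\right)\right)^{2} = \left(\left(-5 - 8\right) + 2 \left(-4\right)\right)^{2} = \left(-13 - 8\right)^{2} = \left(-21\right)^{2} = 441$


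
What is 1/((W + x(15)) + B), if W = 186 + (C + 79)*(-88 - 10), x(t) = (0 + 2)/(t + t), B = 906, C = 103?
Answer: -15/251159 ≈ -5.9723e-5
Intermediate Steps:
x(t) = 1/t (x(t) = 2/((2*t)) = 2*(1/(2*t)) = 1/t)
W = -17650 (W = 186 + (103 + 79)*(-88 - 10) = 186 + 182*(-98) = 186 - 17836 = -17650)
1/((W + x(15)) + B) = 1/((-17650 + 1/15) + 906) = 1/(-264749/15 + 906) = 1/(-251159/15) = -15/251159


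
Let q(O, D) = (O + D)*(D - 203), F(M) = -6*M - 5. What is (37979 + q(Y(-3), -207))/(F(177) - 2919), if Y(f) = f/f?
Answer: -122439/3986 ≈ -30.717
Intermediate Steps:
F(M) = -5 - 6*M
Y(f) = 1
q(O, D) = (-203 + D)*(D + O) (q(O, D) = (D + O)*(-203 + D) = (-203 + D)*(D + O))
(37979 + q(Y(-3), -207))/(F(177) - 2919) = (37979 + ((-207)² - 203*(-207) - 203*1 - 207*1))/((-5 - 6*177) - 2919) = (37979 + (42849 + 42021 - 203 - 207))/((-5 - 1062) - 2919) = (37979 + 84460)/(-1067 - 2919) = 122439/(-3986) = 122439*(-1/3986) = -122439/3986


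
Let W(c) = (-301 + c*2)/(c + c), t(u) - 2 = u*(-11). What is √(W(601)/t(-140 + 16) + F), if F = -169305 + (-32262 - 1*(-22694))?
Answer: I*√120557749508088005/820966 ≈ 422.93*I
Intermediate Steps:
t(u) = 2 - 11*u (t(u) = 2 + u*(-11) = 2 - 11*u)
W(c) = (-301 + 2*c)/(2*c) (W(c) = (-301 + 2*c)/((2*c)) = (-301 + 2*c)*(1/(2*c)) = (-301 + 2*c)/(2*c))
F = -178873 (F = -169305 + (-32262 + 22694) = -169305 - 9568 = -178873)
√(W(601)/t(-140 + 16) + F) = √(((-301/2 + 601)/601)/(2 - 11*(-140 + 16)) - 178873) = √(((1/601)*(901/2))/(2 - 11*(-124)) - 178873) = √(901/(1202*(2 + 1364)) - 178873) = √((901/1202)/1366 - 178873) = √((901/1202)*(1/1366) - 178873) = √(901/1641932 - 178873) = √(-293697301735/1641932) = I*√120557749508088005/820966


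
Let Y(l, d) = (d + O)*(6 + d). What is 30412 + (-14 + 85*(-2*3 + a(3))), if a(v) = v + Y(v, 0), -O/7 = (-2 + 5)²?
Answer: -1987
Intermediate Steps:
O = -63 (O = -7*(-2 + 5)² = -7*3² = -7*9 = -63)
Y(l, d) = (-63 + d)*(6 + d) (Y(l, d) = (d - 63)*(6 + d) = (-63 + d)*(6 + d))
a(v) = -378 + v (a(v) = v + (-378 + 0² - 57*0) = v + (-378 + 0 + 0) = v - 378 = -378 + v)
30412 + (-14 + 85*(-2*3 + a(3))) = 30412 + (-14 + 85*(-2*3 + (-378 + 3))) = 30412 + (-14 + 85*(-6 - 375)) = 30412 + (-14 + 85*(-381)) = 30412 + (-14 - 32385) = 30412 - 32399 = -1987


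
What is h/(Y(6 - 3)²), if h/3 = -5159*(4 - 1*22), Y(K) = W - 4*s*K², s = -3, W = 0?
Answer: 5159/216 ≈ 23.884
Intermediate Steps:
Y(K) = 12*K² (Y(K) = 0 - (-12)*K² = 0 + 12*K² = 12*K²)
h = 278586 (h = 3*(-5159*(4 - 1*22)) = 3*(-5159*(4 - 22)) = 3*(-5159*(-18)) = 3*92862 = 278586)
h/(Y(6 - 3)²) = 278586/((12*(6 - 3)²)²) = 278586/((12*3²)²) = 278586/((12*9)²) = 278586/(108²) = 278586/11664 = 278586*(1/11664) = 5159/216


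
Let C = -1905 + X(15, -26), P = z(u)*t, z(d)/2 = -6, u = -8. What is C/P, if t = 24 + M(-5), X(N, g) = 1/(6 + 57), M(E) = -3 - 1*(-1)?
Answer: 60007/8316 ≈ 7.2159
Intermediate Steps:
M(E) = -2 (M(E) = -3 + 1 = -2)
z(d) = -12 (z(d) = 2*(-6) = -12)
X(N, g) = 1/63
t = 22 (t = 24 - 2 = 22)
P = -264 (P = -12*22 = -264)
C = -120014/63 (C = -1905 + 1/63 = -120014/63 ≈ -1905.0)
C/P = -120014/63/(-264) = -120014/63*(-1/264) = 60007/8316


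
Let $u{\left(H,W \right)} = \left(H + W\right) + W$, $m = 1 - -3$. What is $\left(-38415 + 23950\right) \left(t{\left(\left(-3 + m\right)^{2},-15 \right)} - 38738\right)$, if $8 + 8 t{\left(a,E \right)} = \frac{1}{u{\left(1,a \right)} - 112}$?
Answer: $\frac{488633616185}{872} \approx 5.6036 \cdot 10^{8}$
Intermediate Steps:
$m = 4$ ($m = 1 + 3 = 4$)
$u{\left(H,W \right)} = H + 2 W$
$t{\left(a,E \right)} = -1 + \frac{1}{8 \left(-111 + 2 a\right)}$ ($t{\left(a,E \right)} = -1 + \frac{1}{8 \left(\left(1 + 2 a\right) - 112\right)} = -1 + \frac{1}{8 \left(-111 + 2 a\right)}$)
$\left(-38415 + 23950\right) \left(t{\left(\left(-3 + m\right)^{2},-15 \right)} - 38738\right) = \left(-38415 + 23950\right) \left(\frac{889 - 16 \left(-3 + 4\right)^{2}}{8 \left(-111 + 2 \left(-3 + 4\right)^{2}\right)} - 38738\right) = - 14465 \left(\frac{889 - 16 \cdot 1^{2}}{8 \left(-111 + 2 \cdot 1^{2}\right)} - 38738\right) = - 14465 \left(\frac{889 - 16}{8 \left(-111 + 2 \cdot 1\right)} - 38738\right) = - 14465 \left(\frac{889 - 16}{8 \left(-111 + 2\right)} - 38738\right) = - 14465 \left(\frac{1}{8} \frac{1}{-109} \cdot 873 - 38738\right) = - 14465 \left(\frac{1}{8} \left(- \frac{1}{109}\right) 873 - 38738\right) = - 14465 \left(- \frac{873}{872} - 38738\right) = \left(-14465\right) \left(- \frac{33780409}{872}\right) = \frac{488633616185}{872}$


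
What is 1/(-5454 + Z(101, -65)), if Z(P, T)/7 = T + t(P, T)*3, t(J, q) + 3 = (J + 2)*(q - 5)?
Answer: -1/157382 ≈ -6.3540e-6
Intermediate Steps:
t(J, q) = -3 + (-5 + q)*(2 + J) (t(J, q) = -3 + (J + 2)*(q - 5) = -3 + (2 + J)*(-5 + q) = -3 + (-5 + q)*(2 + J))
Z(P, T) = -273 - 105*P + 49*T + 21*P*T (Z(P, T) = 7*(T + (-13 - 5*P + 2*T + P*T)*3) = 7*(T + (-39 - 15*P + 6*T + 3*P*T)) = 7*(-39 - 15*P + 7*T + 3*P*T) = -273 - 105*P + 49*T + 21*P*T)
1/(-5454 + Z(101, -65)) = 1/(-5454 + (-273 - 105*101 + 49*(-65) + 21*101*(-65))) = 1/(-5454 + (-273 - 10605 - 3185 - 137865)) = 1/(-5454 - 151928) = 1/(-157382) = -1/157382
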